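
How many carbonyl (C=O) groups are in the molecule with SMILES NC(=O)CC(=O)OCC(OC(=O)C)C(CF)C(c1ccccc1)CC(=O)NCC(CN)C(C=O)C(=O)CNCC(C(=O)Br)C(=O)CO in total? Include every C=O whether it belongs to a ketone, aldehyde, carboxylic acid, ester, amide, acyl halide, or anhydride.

H2NCO: amide, 1 C=O (running total 1).
CH2COOCH2: ester, 1 C=O (running total 2).
CH(OCOCH3): ester, 1 C=O (running total 3).
CH2CONHCH2: amide, 1 C=O (running total 4).
CH(CHO): aldehyde, 1 C=O (running total 5).
CO: ketone, 1 C=O (running total 6).
CH(COBr): acyl halide, 1 C=O (running total 7).
CO: ketone, 1 C=O (running total 8).

8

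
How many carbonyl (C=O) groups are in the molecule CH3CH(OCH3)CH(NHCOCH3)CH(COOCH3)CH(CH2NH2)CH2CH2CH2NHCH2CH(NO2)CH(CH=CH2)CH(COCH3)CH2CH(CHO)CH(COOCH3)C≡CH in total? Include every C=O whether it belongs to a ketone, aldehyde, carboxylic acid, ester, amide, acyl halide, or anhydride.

CH(NHCOCH3): amide, 1 C=O (running total 1).
CH(COOCH3): ester, 1 C=O (running total 2).
CH(COCH3): ketone, 1 C=O (running total 3).
CH(CHO): aldehyde, 1 C=O (running total 4).
CH(COOCH3): ester, 1 C=O (running total 5).

5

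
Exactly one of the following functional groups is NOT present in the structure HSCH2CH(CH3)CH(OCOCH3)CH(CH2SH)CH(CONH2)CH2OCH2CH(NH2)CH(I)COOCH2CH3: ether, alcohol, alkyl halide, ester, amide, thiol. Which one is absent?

ether: present (CH2OCH2 — C–O–C with sp³ carbons on both sides and no adjacent C=O → ether).
thiol: present (HSCH2 — –SH on an sp³ carbon → thiol).
amide: present (CH(CONH2) — pendant –CONH2: carbonyl C bonded to C and N → amide).
ester: present (CH(OCOCH3) — pendant –OC(=O)CH3: an acyloxy group → ester).
alkyl halide: present (CH(I) — halogen on an sp³ carbon → alkyl halide).
alcohol: no segment matches this pattern.

alcohol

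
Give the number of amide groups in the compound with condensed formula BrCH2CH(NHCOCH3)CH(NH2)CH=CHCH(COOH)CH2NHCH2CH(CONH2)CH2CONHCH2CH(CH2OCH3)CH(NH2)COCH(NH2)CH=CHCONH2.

halogen on an sp³ carbon → alkyl halide.
pendant –NHC(=O)CH3: N bonded to a carbonyl → amide (not amine).
–NH2 on an sp³ carbon with no adjacent C=O → amine.
C=C double bond → alkene.
pendant –COOH: carbonyl C bonded to C and –OH → carboxylic acid.
C–N–C with sp³ carbons and no adjacent C=O → amine (secondary).
pendant –CONH2: carbonyl C bonded to C and N → amide.
–C(=O)–N– linkage → amide (the N is not an amine).
pendant –CH2OCH3: C–O–C linkage → ether.
–NH2 on an sp³ carbon with no adjacent C=O → amine.
–C(=O)– with carbon on both sides → ketone.
–NH2 on an sp³ carbon with no adjacent C=O → amine.
C=C double bond → alkene.
–C(=O)NH2: carbonyl C bonded to C and to N → amide (the N is not a separate amine).
Amide appears at: CH(NHCOCH3), CH(CONH2), CH2CONHCH2, CONH2 → 4.

4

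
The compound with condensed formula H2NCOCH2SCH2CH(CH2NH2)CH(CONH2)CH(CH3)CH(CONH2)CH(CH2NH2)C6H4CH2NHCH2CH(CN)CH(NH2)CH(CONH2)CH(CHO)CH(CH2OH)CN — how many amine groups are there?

Taking each segment in turn:
  H2NCO: –C(=O)NH2: carbonyl C bonded to C and to N → amide (the N is not a separate amine).
  CH2SCH2: C–S–C linkage → sulfide (thioether).
  CH(CH2NH2): pendant –CH2NH2: N on sp³ C, no adjacent C=O → amine.
  CH(CONH2): pendant –CONH2: carbonyl C bonded to C and N → amide.
  CH(CONH2): pendant –CONH2: carbonyl C bonded to C and N → amide.
  CH(CH2NH2): pendant –CH2NH2: N on sp³ C, no adjacent C=O → amine.
  C6H4: para-disubstituted benzene ring → arene.
  CH2NHCH2: C–N–C with sp³ carbons and no adjacent C=O → amine (secondary).
  CH(CN): pendant –C≡N: nitrile.
  CH(NH2): –NH2 on an sp³ carbon with no adjacent C=O → amine.
  CH(CONH2): pendant –CONH2: carbonyl C bonded to C and N → amide.
  CH(CHO): pendant –CHO: carbonyl C bonded to C and H → aldehyde.
  CH(CH2OH): pendant –CH2OH on an sp³ backbone C → alcohol.
  CN: –C≡N: carbon triple-bonded to nitrogen → nitrile.
Amine appears at: CH(CH2NH2), CH(CH2NH2), CH2NHCH2, CH(NH2) → 4.

4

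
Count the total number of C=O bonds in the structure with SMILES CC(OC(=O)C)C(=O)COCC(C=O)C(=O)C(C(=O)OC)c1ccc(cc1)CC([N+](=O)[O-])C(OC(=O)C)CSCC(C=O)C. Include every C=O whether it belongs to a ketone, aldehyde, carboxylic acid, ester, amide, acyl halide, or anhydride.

7

CH(OCOCH3): ester, 1 C=O (running total 1).
CO: ketone, 1 C=O (running total 2).
CH(CHO): aldehyde, 1 C=O (running total 3).
CO: ketone, 1 C=O (running total 4).
CH(COOCH3): ester, 1 C=O (running total 5).
CH(OCOCH3): ester, 1 C=O (running total 6).
CH(CHO): aldehyde, 1 C=O (running total 7).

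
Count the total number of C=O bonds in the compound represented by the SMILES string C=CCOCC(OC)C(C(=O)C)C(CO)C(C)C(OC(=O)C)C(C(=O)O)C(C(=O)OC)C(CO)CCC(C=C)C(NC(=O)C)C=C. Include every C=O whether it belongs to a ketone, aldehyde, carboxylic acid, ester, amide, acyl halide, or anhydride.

5

CH(COCH3): ketone, 1 C=O (running total 1).
CH(OCOCH3): ester, 1 C=O (running total 2).
CH(COOH): carboxylic acid, 1 C=O (running total 3).
CH(COOCH3): ester, 1 C=O (running total 4).
CH(NHCOCH3): amide, 1 C=O (running total 5).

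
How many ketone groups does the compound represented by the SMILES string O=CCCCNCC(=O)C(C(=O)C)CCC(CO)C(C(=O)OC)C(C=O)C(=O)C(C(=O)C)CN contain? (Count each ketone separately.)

4

Reading the structure from left to right:
  OHC: terminal –CHO: carbonyl C bonded to H and C → aldehyde.
  CH2NHCH2: C–N–C with sp³ carbons and no adjacent C=O → amine (secondary).
  CO: –C(=O)– with carbon on both sides → ketone.
  CH(COCH3): pendant –COCH3: carbonyl C bonded to two carbons → ketone.
  CH(CH2OH): pendant –CH2OH on an sp³ backbone C → alcohol.
  CH(COOCH3): pendant –COOCH3: carbonyl C bonded to C and –OCH3 → ester.
  CH(CHO): pendant –CHO: carbonyl C bonded to C and H → aldehyde.
  CO: –C(=O)– with carbon on both sides → ketone.
  CH(COCH3): pendant –COCH3: carbonyl C bonded to two carbons → ketone.
  CH2NH2: –NH2 on an sp³ carbon with no adjacent C=O → amine.
Ketone appears at: CO, CH(COCH3), CO, CH(COCH3) → 4.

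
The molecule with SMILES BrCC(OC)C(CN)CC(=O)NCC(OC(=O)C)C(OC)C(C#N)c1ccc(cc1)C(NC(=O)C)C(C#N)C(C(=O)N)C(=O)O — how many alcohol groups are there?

Working along the chain:
  BrCH2: halogen on an sp³ carbon → alkyl halide.
  CH(OCH3): pendant –OCH3: C–O–C with sp³ C, no adjacent C=O → ether.
  CH(CH2NH2): pendant –CH2NH2: N on sp³ C, no adjacent C=O → amine.
  CH2CONHCH2: –C(=O)–N– linkage → amide (the N is not an amine).
  CH(OCOCH3): pendant –OC(=O)CH3: an acyloxy group → ester.
  CH(OCH3): pendant –OCH3: C–O–C with sp³ C, no adjacent C=O → ether.
  CH(CN): pendant –C≡N: nitrile.
  C6H4: para-disubstituted benzene ring → arene.
  CH(NHCOCH3): pendant –NHC(=O)CH3: N bonded to a carbonyl → amide (not amine).
  CH(CN): pendant –C≡N: nitrile.
  CH(CONH2): pendant –CONH2: carbonyl C bonded to C and N → amide.
  COOH: –COOH: carbonyl C bonded to –OH and C → carboxylic acid (the –OH is not a separate alcohol).
No segment is a alcohol: CH(OCH3) is ether, not alcohol; CH(OCH3) is ether, not alcohol; COOH is carboxylic acid, not alcohol. → 0.

0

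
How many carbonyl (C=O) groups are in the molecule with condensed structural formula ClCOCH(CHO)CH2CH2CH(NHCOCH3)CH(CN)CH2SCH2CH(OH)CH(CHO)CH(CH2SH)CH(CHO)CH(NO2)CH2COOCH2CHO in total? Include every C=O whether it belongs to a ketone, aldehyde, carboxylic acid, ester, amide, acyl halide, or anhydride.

7

ClCO: acyl halide, 1 C=O (running total 1).
CH(CHO): aldehyde, 1 C=O (running total 2).
CH(NHCOCH3): amide, 1 C=O (running total 3).
CH(CHO): aldehyde, 1 C=O (running total 4).
CH(CHO): aldehyde, 1 C=O (running total 5).
CH2COOCH2: ester, 1 C=O (running total 6).
CHO: aldehyde, 1 C=O (running total 7).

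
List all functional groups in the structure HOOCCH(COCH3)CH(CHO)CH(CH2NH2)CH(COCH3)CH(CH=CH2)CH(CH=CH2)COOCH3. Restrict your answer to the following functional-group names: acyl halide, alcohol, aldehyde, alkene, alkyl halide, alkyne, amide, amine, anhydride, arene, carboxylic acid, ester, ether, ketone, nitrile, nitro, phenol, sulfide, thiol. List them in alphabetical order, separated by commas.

aldehyde, alkene, amine, carboxylic acid, ester, ketone

Reading the structure from left to right:
  HOOC: –COOH: carbonyl C bonded to –OH and C → carboxylic acid (the –OH is not a separate alcohol).
  CH(COCH3): pendant –COCH3: carbonyl C bonded to two carbons → ketone.
  CH(CHO): pendant –CHO: carbonyl C bonded to C and H → aldehyde.
  CH(CH2NH2): pendant –CH2NH2: N on sp³ C, no adjacent C=O → amine.
  CH(COCH3): pendant –COCH3: carbonyl C bonded to two carbons → ketone.
  CH(CH=CH2): pendant –CH=CH2: C=C double bond → alkene.
  CH(CH=CH2): pendant –CH=CH2: C=C double bond → alkene.
  COOCH3: –C(=O)OCH3: carbonyl C bonded to C and to –OCH3 → ester (not ketone + ether).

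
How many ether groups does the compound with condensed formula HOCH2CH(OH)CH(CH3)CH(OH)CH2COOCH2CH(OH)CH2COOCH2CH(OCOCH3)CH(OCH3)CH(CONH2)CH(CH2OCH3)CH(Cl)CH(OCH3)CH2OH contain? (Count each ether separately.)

HO– on an sp³ carbon → alcohol.
–OH on an sp³ carbon → alcohol (secondary).
–OH on an sp³ carbon → alcohol (secondary).
–C(=O)–O–C with C on the carbonyl side → ester.
–OH on an sp³ carbon → alcohol (secondary).
–C(=O)–O–C with C on the carbonyl side → ester.
pendant –OC(=O)CH3: an acyloxy group → ester.
pendant –OCH3: C–O–C with sp³ C, no adjacent C=O → ether.
pendant –CONH2: carbonyl C bonded to C and N → amide.
pendant –CH2OCH3: C–O–C linkage → ether.
halogen on an sp³ carbon → alkyl halide.
pendant –OCH3: C–O–C with sp³ C, no adjacent C=O → ether.
–OH on an sp³ carbon → alcohol.
Ether appears at: CH(OCH3), CH(CH2OCH3), CH(OCH3) → 3.

3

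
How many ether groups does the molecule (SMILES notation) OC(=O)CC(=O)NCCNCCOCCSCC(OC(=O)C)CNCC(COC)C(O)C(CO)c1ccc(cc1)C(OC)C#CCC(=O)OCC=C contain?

–COOH: carbonyl C bonded to –OH and C → carboxylic acid (the –OH is not a separate alcohol).
–C(=O)–N– linkage → amide (the N is not an amine).
C–N–C with sp³ carbons and no adjacent C=O → amine (secondary).
C–O–C with sp³ carbons on both sides and no adjacent C=O → ether.
C–S–C linkage → sulfide (thioether).
pendant –OC(=O)CH3: an acyloxy group → ester.
C–N–C with sp³ carbons and no adjacent C=O → amine (secondary).
pendant –CH2OCH3: C–O–C linkage → ether.
–OH on an sp³ carbon → alcohol (secondary).
pendant –CH2OH on an sp³ backbone C → alcohol.
para-disubstituted benzene ring → arene.
pendant –OCH3: C–O–C with sp³ C, no adjacent C=O → ether.
C≡C triple bond → alkyne.
–C(=O)–O–C with C on the carbonyl side → ester.
C=C double bond → alkene.
Ether appears at: CH2OCH2, CH(CH2OCH3), CH(OCH3) → 3.

3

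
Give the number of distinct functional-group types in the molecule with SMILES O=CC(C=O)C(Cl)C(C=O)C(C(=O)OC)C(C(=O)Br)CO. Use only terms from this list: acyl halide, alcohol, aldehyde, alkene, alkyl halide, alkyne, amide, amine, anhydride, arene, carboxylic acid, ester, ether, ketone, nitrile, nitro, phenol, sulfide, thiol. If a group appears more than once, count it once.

5

Working along the chain:
  OHC: terminal –CHO: carbonyl C bonded to H and C → aldehyde.
  CH(CHO): pendant –CHO: carbonyl C bonded to C and H → aldehyde.
  CH(Cl): halogen on an sp³ carbon → alkyl halide.
  CH(CHO): pendant –CHO: carbonyl C bonded to C and H → aldehyde.
  CH(COOCH3): pendant –COOCH3: carbonyl C bonded to C and –OCH3 → ester.
  CH(COBr): pendant –C(=O)X: carbonyl C bonded to C and halogen → acyl halide.
  CH2OH: –OH on an sp³ carbon → alcohol.
Distinct types present: acyl halide, alcohol, aldehyde, alkyl halide, ester.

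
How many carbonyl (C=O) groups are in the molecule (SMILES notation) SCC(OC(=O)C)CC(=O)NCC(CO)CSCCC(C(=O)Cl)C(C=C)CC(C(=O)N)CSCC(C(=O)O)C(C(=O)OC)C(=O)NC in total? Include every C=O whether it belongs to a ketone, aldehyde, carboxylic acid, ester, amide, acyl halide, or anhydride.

7

CH(OCOCH3): ester, 1 C=O (running total 1).
CH2CONHCH2: amide, 1 C=O (running total 2).
CH(COCl): acyl halide, 1 C=O (running total 3).
CH(CONH2): amide, 1 C=O (running total 4).
CH(COOH): carboxylic acid, 1 C=O (running total 5).
CH(COOCH3): ester, 1 C=O (running total 6).
CONHCH3: amide, 1 C=O (running total 7).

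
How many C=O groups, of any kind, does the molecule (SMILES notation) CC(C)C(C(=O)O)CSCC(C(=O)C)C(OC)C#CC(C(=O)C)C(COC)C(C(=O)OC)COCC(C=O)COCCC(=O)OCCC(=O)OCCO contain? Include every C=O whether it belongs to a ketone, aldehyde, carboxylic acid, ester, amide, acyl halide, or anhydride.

CH(COOH): carboxylic acid, 1 C=O (running total 1).
CH(COCH3): ketone, 1 C=O (running total 2).
CH(COCH3): ketone, 1 C=O (running total 3).
CH(COOCH3): ester, 1 C=O (running total 4).
CH(CHO): aldehyde, 1 C=O (running total 5).
CH2COOCH2: ester, 1 C=O (running total 6).
CH2COOCH2: ester, 1 C=O (running total 7).

7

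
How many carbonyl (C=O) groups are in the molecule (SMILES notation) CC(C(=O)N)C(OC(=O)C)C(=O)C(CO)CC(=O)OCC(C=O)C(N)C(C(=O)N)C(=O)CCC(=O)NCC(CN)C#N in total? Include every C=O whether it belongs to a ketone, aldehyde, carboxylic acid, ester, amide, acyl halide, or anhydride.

8

CH(CONH2): amide, 1 C=O (running total 1).
CH(OCOCH3): ester, 1 C=O (running total 2).
CO: ketone, 1 C=O (running total 3).
CH2COOCH2: ester, 1 C=O (running total 4).
CH(CHO): aldehyde, 1 C=O (running total 5).
CH(CONH2): amide, 1 C=O (running total 6).
CO: ketone, 1 C=O (running total 7).
CH2CONHCH2: amide, 1 C=O (running total 8).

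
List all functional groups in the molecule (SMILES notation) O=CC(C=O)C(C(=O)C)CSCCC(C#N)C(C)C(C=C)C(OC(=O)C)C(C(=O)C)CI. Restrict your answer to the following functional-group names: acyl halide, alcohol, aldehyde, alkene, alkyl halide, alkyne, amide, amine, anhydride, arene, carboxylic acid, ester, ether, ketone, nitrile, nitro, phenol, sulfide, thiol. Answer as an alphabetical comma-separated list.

aldehyde, alkene, alkyl halide, ester, ketone, nitrile, sulfide

Working along the chain:
  OHC: terminal –CHO: carbonyl C bonded to H and C → aldehyde.
  CH(CHO): pendant –CHO: carbonyl C bonded to C and H → aldehyde.
  CH(COCH3): pendant –COCH3: carbonyl C bonded to two carbons → ketone.
  CH2SCH2: C–S–C linkage → sulfide (thioether).
  CH(CN): pendant –C≡N: nitrile.
  CH(CH=CH2): pendant –CH=CH2: C=C double bond → alkene.
  CH(OCOCH3): pendant –OC(=O)CH3: an acyloxy group → ester.
  CH(COCH3): pendant –COCH3: carbonyl C bonded to two carbons → ketone.
  CH2I: halogen on an sp³ carbon → alkyl halide.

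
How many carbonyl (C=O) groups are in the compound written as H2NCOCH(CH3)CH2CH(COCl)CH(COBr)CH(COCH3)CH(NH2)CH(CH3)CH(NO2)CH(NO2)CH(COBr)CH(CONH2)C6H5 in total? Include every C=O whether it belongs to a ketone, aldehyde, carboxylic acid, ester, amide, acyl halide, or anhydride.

6

H2NCO: amide, 1 C=O (running total 1).
CH(COCl): acyl halide, 1 C=O (running total 2).
CH(COBr): acyl halide, 1 C=O (running total 3).
CH(COCH3): ketone, 1 C=O (running total 4).
CH(COBr): acyl halide, 1 C=O (running total 5).
CH(CONH2): amide, 1 C=O (running total 6).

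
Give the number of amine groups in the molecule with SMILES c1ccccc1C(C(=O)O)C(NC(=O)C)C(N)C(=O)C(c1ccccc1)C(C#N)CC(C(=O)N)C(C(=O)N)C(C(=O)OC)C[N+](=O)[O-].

C6H5– phenyl ring → arene.
pendant –COOH: carbonyl C bonded to C and –OH → carboxylic acid.
pendant –NHC(=O)CH3: N bonded to a carbonyl → amide (not amine).
–NH2 on an sp³ carbon with no adjacent C=O → amine.
–C(=O)– with carbon on both sides → ketone.
pendant –C6H5: benzene ring → arene.
pendant –C≡N: nitrile.
pendant –CONH2: carbonyl C bonded to C and N → amide.
pendant –CONH2: carbonyl C bonded to C and N → amide.
pendant –COOCH3: carbonyl C bonded to C and –OCH3 → ester.
–NO2 on carbon → nitro group.
Amine appears at: CH(NH2) → 1.

1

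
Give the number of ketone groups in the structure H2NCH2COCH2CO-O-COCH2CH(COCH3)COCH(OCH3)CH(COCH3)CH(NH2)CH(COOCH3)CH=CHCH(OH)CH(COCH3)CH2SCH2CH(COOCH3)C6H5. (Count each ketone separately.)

Working along the chain:
  H2NCH2: –NH2 on an sp³ carbon with no adjacent C=O → amine.
  CO: –C(=O)– with carbon on both sides → ketone.
  CH2CO-O-COCH2: two acyl groups sharing one oxygen, –C(=O)–O–C(=O)– → anhydride.
  CH(COCH3): pendant –COCH3: carbonyl C bonded to two carbons → ketone.
  CO: –C(=O)– with carbon on both sides → ketone.
  CH(OCH3): pendant –OCH3: C–O–C with sp³ C, no adjacent C=O → ether.
  CH(COCH3): pendant –COCH3: carbonyl C bonded to two carbons → ketone.
  CH(NH2): –NH2 on an sp³ carbon with no adjacent C=O → amine.
  CH(COOCH3): pendant –COOCH3: carbonyl C bonded to C and –OCH3 → ester.
  CH=CH: C=C double bond → alkene.
  CH(OH): –OH on an sp³ carbon → alcohol (secondary).
  CH(COCH3): pendant –COCH3: carbonyl C bonded to two carbons → ketone.
  CH2SCH2: C–S–C linkage → sulfide (thioether).
  CH(COOCH3): pendant –COOCH3: carbonyl C bonded to C and –OCH3 → ester.
  C6H5: –C6H5 phenyl ring → arene.
Ketone appears at: CO, CH(COCH3), CO, CH(COCH3), CH(COCH3) → 5.

5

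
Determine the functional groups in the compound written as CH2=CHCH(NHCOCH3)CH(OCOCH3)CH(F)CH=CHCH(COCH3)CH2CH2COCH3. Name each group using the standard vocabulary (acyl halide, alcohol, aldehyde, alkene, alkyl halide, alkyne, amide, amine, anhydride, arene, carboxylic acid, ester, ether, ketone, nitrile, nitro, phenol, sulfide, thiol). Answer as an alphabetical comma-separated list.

alkene, alkyl halide, amide, ester, ketone

Working along the chain:
  CH2=CH: C=C double bond → alkene.
  CH(NHCOCH3): pendant –NHC(=O)CH3: N bonded to a carbonyl → amide (not amine).
  CH(OCOCH3): pendant –OC(=O)CH3: an acyloxy group → ester.
  CH(F): halogen on an sp³ carbon → alkyl halide.
  CH=CH: C=C double bond → alkene.
  CH(COCH3): pendant –COCH3: carbonyl C bonded to two carbons → ketone.
  CO: –C(=O)– with carbon on both sides → ketone.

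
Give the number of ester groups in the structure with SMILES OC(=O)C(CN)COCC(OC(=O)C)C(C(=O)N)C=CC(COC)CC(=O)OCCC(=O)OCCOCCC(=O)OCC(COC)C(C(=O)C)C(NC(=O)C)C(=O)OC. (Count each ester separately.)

5

Taking each segment in turn:
  HOOC: –COOH: carbonyl C bonded to –OH and C → carboxylic acid (the –OH is not a separate alcohol).
  CH(CH2NH2): pendant –CH2NH2: N on sp³ C, no adjacent C=O → amine.
  CH2OCH2: C–O–C with sp³ carbons on both sides and no adjacent C=O → ether.
  CH(OCOCH3): pendant –OC(=O)CH3: an acyloxy group → ester.
  CH(CONH2): pendant –CONH2: carbonyl C bonded to C and N → amide.
  CH=CH: C=C double bond → alkene.
  CH(CH2OCH3): pendant –CH2OCH3: C–O–C linkage → ether.
  CH2COOCH2: –C(=O)–O–C with C on the carbonyl side → ester.
  CH2COOCH2: –C(=O)–O–C with C on the carbonyl side → ester.
  CH2OCH2: C–O–C with sp³ carbons on both sides and no adjacent C=O → ether.
  CH2COOCH2: –C(=O)–O–C with C on the carbonyl side → ester.
  CH(CH2OCH3): pendant –CH2OCH3: C–O–C linkage → ether.
  CH(COCH3): pendant –COCH3: carbonyl C bonded to two carbons → ketone.
  CH(NHCOCH3): pendant –NHC(=O)CH3: N bonded to a carbonyl → amide (not amine).
  COOCH3: –C(=O)OCH3: carbonyl C bonded to C and to –OCH3 → ester (not ketone + ether).
Ester appears at: CH(OCOCH3), CH2COOCH2, CH2COOCH2, CH2COOCH2, COOCH3 → 5.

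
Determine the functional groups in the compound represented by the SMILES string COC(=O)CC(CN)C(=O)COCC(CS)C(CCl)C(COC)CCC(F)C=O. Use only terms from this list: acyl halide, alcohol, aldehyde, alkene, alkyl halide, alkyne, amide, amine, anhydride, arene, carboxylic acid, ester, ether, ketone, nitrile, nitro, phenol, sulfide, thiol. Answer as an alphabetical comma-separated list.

aldehyde, alkyl halide, amine, ester, ether, ketone, thiol

Taking each segment in turn:
  CH3OOC: CH3O–C(=O)–: carbonyl C bonded to C and to –OCH3 → ester (not ketone + ether).
  CH(CH2NH2): pendant –CH2NH2: N on sp³ C, no adjacent C=O → amine.
  CO: –C(=O)– with carbon on both sides → ketone.
  CH2OCH2: C–O–C with sp³ carbons on both sides and no adjacent C=O → ether.
  CH(CH2SH): pendant –CH2SH → thiol.
  CH(CH2Cl): pendant –CH2X: halogen on sp³ carbon → alkyl halide.
  CH(CH2OCH3): pendant –CH2OCH3: C–O–C linkage → ether.
  CH(F): halogen on an sp³ carbon → alkyl halide.
  CHO: terminal –CHO: carbonyl C bonded to H and C → aldehyde.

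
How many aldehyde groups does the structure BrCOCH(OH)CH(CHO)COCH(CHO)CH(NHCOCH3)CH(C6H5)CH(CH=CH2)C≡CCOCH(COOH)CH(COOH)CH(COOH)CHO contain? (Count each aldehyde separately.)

Taking each segment in turn:
  BrCO: –C(=O)Br: carbonyl C bonded to C and to a halogen → acyl halide (not alkyl halide).
  CH(OH): –OH on an sp³ carbon → alcohol (secondary).
  CH(CHO): pendant –CHO: carbonyl C bonded to C and H → aldehyde.
  CO: –C(=O)– with carbon on both sides → ketone.
  CH(CHO): pendant –CHO: carbonyl C bonded to C and H → aldehyde.
  CH(NHCOCH3): pendant –NHC(=O)CH3: N bonded to a carbonyl → amide (not amine).
  CH(C6H5): pendant –C6H5: benzene ring → arene.
  CH(CH=CH2): pendant –CH=CH2: C=C double bond → alkene.
  C≡C: C≡C triple bond → alkyne.
  CO: –C(=O)– with carbon on both sides → ketone.
  CH(COOH): pendant –COOH: carbonyl C bonded to C and –OH → carboxylic acid.
  CH(COOH): pendant –COOH: carbonyl C bonded to C and –OH → carboxylic acid.
  CH(COOH): pendant –COOH: carbonyl C bonded to C and –OH → carboxylic acid.
  CHO: terminal –CHO: carbonyl C bonded to H and C → aldehyde.
Aldehyde appears at: CH(CHO), CH(CHO), CHO → 3.

3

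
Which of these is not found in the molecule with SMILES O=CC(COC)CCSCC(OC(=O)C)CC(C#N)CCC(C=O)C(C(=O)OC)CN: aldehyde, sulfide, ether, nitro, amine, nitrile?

nitro

nitrile: present (CH(CN) — pendant –C≡N: nitrile).
ether: present (CH(CH2OCH3) — pendant –CH2OCH3: C–O–C linkage → ether).
amine: present (CH2NH2 — –NH2 on an sp³ carbon with no adjacent C=O → amine).
sulfide: present (CH2SCH2 — C–S–C linkage → sulfide (thioether)).
aldehyde: present (OHC — terminal –CHO: carbonyl C bonded to H and C → aldehyde).
nitro: no segment matches this pattern.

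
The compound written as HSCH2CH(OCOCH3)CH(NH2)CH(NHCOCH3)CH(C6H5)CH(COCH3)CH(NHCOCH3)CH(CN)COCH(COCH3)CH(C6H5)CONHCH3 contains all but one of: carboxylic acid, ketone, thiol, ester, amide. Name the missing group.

amide: present (CH(NHCOCH3) — pendant –NHC(=O)CH3: N bonded to a carbonyl → amide (not amine)).
ester: present (CH(OCOCH3) — pendant –OC(=O)CH3: an acyloxy group → ester).
thiol: present (HSCH2 — –SH on an sp³ carbon → thiol).
ketone: present (CH(COCH3) — pendant –COCH3: carbonyl C bonded to two carbons → ketone).
carboxylic acid: absent. In CH(OCOCH3), the acyl oxygen is bonded to carbon (–O–C), not to H, so this is an ester. In each of CH(NHCOCH3) and CONHCH3, the carbonyl is bonded to nitrogen, not to –OH; that is an amide.

carboxylic acid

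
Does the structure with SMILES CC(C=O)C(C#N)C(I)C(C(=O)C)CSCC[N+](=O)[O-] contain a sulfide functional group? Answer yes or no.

yes

Taking each segment in turn:
  CH(CHO): pendant –CHO: carbonyl C bonded to C and H → aldehyde.
  CH(CN): pendant –C≡N: nitrile.
  CH(I): halogen on an sp³ carbon → alkyl halide.
  CH(COCH3): pendant –COCH3: carbonyl C bonded to two carbons → ketone.
  CH2SCH2: C–S–C linkage → sulfide (thioether).
  CH2NO2: –NO2 on carbon → nitro group.
The CH2SCH2 segment supplies the sulfide: C–S–C linkage → sulfide (thioether).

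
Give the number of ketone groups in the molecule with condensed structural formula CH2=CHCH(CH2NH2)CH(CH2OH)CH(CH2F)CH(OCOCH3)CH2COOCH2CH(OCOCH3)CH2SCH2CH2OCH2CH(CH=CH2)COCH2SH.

Working along the chain:
  CH2=CH: C=C double bond → alkene.
  CH(CH2NH2): pendant –CH2NH2: N on sp³ C, no adjacent C=O → amine.
  CH(CH2OH): pendant –CH2OH on an sp³ backbone C → alcohol.
  CH(CH2F): pendant –CH2X: halogen on sp³ carbon → alkyl halide.
  CH(OCOCH3): pendant –OC(=O)CH3: an acyloxy group → ester.
  CH2COOCH2: –C(=O)–O–C with C on the carbonyl side → ester.
  CH(OCOCH3): pendant –OC(=O)CH3: an acyloxy group → ester.
  CH2SCH2: C–S–C linkage → sulfide (thioether).
  CH2OCH2: C–O–C with sp³ carbons on both sides and no adjacent C=O → ether.
  CH(CH=CH2): pendant –CH=CH2: C=C double bond → alkene.
  CO: –C(=O)– with carbon on both sides → ketone.
  CH2SH: –SH on an sp³ carbon → thiol.
Ketone appears at: CO → 1.

1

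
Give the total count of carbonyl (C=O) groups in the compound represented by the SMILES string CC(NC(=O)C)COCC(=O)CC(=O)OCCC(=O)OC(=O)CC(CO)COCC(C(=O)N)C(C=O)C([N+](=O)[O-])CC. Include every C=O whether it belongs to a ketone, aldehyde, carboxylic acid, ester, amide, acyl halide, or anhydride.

CH(NHCOCH3): amide, 1 C=O (running total 1).
CO: ketone, 1 C=O (running total 2).
CH2COOCH2: ester, 1 C=O (running total 3).
CH2CO-O-COCH2: anhydride, 2 C=O (running total 5).
CH(CONH2): amide, 1 C=O (running total 6).
CH(CHO): aldehyde, 1 C=O (running total 7).

7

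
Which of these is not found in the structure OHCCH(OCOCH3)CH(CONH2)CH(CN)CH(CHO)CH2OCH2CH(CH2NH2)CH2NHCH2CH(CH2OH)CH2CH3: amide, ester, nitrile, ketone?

ketone

amide: present (CH(CONH2) — pendant –CONH2: carbonyl C bonded to C and N → amide).
ester: present (CH(OCOCH3) — pendant –OC(=O)CH3: an acyloxy group → ester).
nitrile: present (CH(CN) — pendant –C≡N: nitrile).
ketone: absent. In CH(OCOCH3), the C=O is bonded to an –O–C group, which defines an ester, not a ketone. In CH(CONH2), the C=O is bonded to nitrogen, which defines an amide, not a ketone. In each of OHC and CH(CHO), the carbonyl carbon carries an H, so it is an aldehyde, not a ketone.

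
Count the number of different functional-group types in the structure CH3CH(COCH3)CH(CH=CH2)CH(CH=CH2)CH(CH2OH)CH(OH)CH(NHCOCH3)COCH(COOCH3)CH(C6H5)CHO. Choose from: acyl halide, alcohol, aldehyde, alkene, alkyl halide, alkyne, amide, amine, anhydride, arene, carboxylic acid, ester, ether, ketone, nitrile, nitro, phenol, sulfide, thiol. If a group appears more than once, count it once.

Taking each segment in turn:
  CH(COCH3): pendant –COCH3: carbonyl C bonded to two carbons → ketone.
  CH(CH=CH2): pendant –CH=CH2: C=C double bond → alkene.
  CH(CH=CH2): pendant –CH=CH2: C=C double bond → alkene.
  CH(CH2OH): pendant –CH2OH on an sp³ backbone C → alcohol.
  CH(OH): –OH on an sp³ carbon → alcohol (secondary).
  CH(NHCOCH3): pendant –NHC(=O)CH3: N bonded to a carbonyl → amide (not amine).
  CO: –C(=O)– with carbon on both sides → ketone.
  CH(COOCH3): pendant –COOCH3: carbonyl C bonded to C and –OCH3 → ester.
  CH(C6H5): pendant –C6H5: benzene ring → arene.
  CHO: terminal –CHO: carbonyl C bonded to H and C → aldehyde.
Distinct types present: alcohol, aldehyde, alkene, amide, arene, ester, ketone.

7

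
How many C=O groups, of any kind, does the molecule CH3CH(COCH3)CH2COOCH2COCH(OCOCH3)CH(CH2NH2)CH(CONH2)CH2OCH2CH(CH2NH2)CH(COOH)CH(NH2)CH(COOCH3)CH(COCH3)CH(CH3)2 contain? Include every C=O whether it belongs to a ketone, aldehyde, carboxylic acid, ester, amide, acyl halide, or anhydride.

CH(COCH3): ketone, 1 C=O (running total 1).
CH2COOCH2: ester, 1 C=O (running total 2).
CO: ketone, 1 C=O (running total 3).
CH(OCOCH3): ester, 1 C=O (running total 4).
CH(CONH2): amide, 1 C=O (running total 5).
CH(COOH): carboxylic acid, 1 C=O (running total 6).
CH(COOCH3): ester, 1 C=O (running total 7).
CH(COCH3): ketone, 1 C=O (running total 8).

8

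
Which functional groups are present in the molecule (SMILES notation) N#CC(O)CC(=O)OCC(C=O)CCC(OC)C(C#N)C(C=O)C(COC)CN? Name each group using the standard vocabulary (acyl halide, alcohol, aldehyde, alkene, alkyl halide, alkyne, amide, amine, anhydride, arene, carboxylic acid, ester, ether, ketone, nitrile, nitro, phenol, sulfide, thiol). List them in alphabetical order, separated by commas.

alcohol, aldehyde, amine, ester, ether, nitrile

Taking each segment in turn:
  N≡C: N≡C–: carbon triple-bonded to nitrogen → nitrile.
  CH(OH): –OH on an sp³ carbon → alcohol (secondary).
  CH2COOCH2: –C(=O)–O–C with C on the carbonyl side → ester.
  CH(CHO): pendant –CHO: carbonyl C bonded to C and H → aldehyde.
  CH(OCH3): pendant –OCH3: C–O–C with sp³ C, no adjacent C=O → ether.
  CH(CN): pendant –C≡N: nitrile.
  CH(CHO): pendant –CHO: carbonyl C bonded to C and H → aldehyde.
  CH(CH2OCH3): pendant –CH2OCH3: C–O–C linkage → ether.
  CH2NH2: –NH2 on an sp³ carbon with no adjacent C=O → amine.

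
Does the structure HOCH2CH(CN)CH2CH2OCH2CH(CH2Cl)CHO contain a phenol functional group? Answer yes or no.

HO– on an sp³ carbon → alcohol.
pendant –C≡N: nitrile.
C–O–C with sp³ carbons on both sides and no adjacent C=O → ether.
pendant –CH2X: halogen on sp³ carbon → alkyl halide.
terminal –CHO: carbonyl C bonded to H and C → aldehyde.
In HOCH2, the –OH is on an sp³ carbon, not on an aromatic ring, so it is an alcohol.
The groups actually present are: alcohol, aldehyde, alkyl halide, ether, nitrile.

no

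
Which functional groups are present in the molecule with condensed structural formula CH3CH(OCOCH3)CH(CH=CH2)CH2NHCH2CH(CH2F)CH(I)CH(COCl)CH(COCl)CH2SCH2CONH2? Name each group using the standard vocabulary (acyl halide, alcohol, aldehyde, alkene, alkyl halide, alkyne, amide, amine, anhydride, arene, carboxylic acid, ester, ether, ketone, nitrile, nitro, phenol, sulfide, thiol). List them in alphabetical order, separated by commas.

Working along the chain:
  CH(OCOCH3): pendant –OC(=O)CH3: an acyloxy group → ester.
  CH(CH=CH2): pendant –CH=CH2: C=C double bond → alkene.
  CH2NHCH2: C–N–C with sp³ carbons and no adjacent C=O → amine (secondary).
  CH(CH2F): pendant –CH2X: halogen on sp³ carbon → alkyl halide.
  CH(I): halogen on an sp³ carbon → alkyl halide.
  CH(COCl): pendant –C(=O)X: carbonyl C bonded to C and halogen → acyl halide.
  CH(COCl): pendant –C(=O)X: carbonyl C bonded to C and halogen → acyl halide.
  CH2SCH2: C–S–C linkage → sulfide (thioether).
  CONH2: –C(=O)NH2: carbonyl C bonded to C and to N → amide (the N is not a separate amine).

acyl halide, alkene, alkyl halide, amide, amine, ester, sulfide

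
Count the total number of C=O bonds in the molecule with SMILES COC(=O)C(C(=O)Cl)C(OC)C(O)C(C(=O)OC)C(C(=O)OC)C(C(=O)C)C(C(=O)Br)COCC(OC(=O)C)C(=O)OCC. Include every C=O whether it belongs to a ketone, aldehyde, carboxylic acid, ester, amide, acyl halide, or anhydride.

CH3OOC: ester, 1 C=O (running total 1).
CH(COCl): acyl halide, 1 C=O (running total 2).
CH(COOCH3): ester, 1 C=O (running total 3).
CH(COOCH3): ester, 1 C=O (running total 4).
CH(COCH3): ketone, 1 C=O (running total 5).
CH(COBr): acyl halide, 1 C=O (running total 6).
CH(OCOCH3): ester, 1 C=O (running total 7).
COOCH2CH3: ester, 1 C=O (running total 8).

8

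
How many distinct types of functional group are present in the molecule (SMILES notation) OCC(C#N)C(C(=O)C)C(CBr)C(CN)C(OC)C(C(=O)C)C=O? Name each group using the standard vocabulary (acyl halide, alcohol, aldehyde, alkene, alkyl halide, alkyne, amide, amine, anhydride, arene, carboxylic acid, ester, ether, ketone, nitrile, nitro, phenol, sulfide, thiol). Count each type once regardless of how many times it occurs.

7

Taking each segment in turn:
  HOCH2: HO– on an sp³ carbon → alcohol.
  CH(CN): pendant –C≡N: nitrile.
  CH(COCH3): pendant –COCH3: carbonyl C bonded to two carbons → ketone.
  CH(CH2Br): pendant –CH2X: halogen on sp³ carbon → alkyl halide.
  CH(CH2NH2): pendant –CH2NH2: N on sp³ C, no adjacent C=O → amine.
  CH(OCH3): pendant –OCH3: C–O–C with sp³ C, no adjacent C=O → ether.
  CH(COCH3): pendant –COCH3: carbonyl C bonded to two carbons → ketone.
  CHO: terminal –CHO: carbonyl C bonded to H and C → aldehyde.
Distinct types present: alcohol, aldehyde, alkyl halide, amine, ether, ketone, nitrile.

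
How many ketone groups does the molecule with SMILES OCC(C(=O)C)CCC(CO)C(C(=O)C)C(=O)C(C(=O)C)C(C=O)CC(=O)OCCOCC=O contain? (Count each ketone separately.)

Taking each segment in turn:
  HOCH2: HO– on an sp³ carbon → alcohol.
  CH(COCH3): pendant –COCH3: carbonyl C bonded to two carbons → ketone.
  CH(CH2OH): pendant –CH2OH on an sp³ backbone C → alcohol.
  CH(COCH3): pendant –COCH3: carbonyl C bonded to two carbons → ketone.
  CO: –C(=O)– with carbon on both sides → ketone.
  CH(COCH3): pendant –COCH3: carbonyl C bonded to two carbons → ketone.
  CH(CHO): pendant –CHO: carbonyl C bonded to C and H → aldehyde.
  CH2COOCH2: –C(=O)–O–C with C on the carbonyl side → ester.
  CH2OCH2: C–O–C with sp³ carbons on both sides and no adjacent C=O → ether.
  CHO: terminal –CHO: carbonyl C bonded to H and C → aldehyde.
Ketone appears at: CH(COCH3), CH(COCH3), CO, CH(COCH3) → 4.

4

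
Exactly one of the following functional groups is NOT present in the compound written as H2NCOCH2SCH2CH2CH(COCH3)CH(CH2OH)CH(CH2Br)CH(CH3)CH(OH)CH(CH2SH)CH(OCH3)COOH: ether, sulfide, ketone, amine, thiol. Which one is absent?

amine

ketone: present (CH(COCH3) — pendant –COCH3: carbonyl C bonded to two carbons → ketone).
thiol: present (CH(CH2SH) — pendant –CH2SH → thiol).
sulfide: present (CH2SCH2 — C–S–C linkage → sulfide (thioether)).
ether: present (CH(OCH3) — pendant –OCH3: C–O–C with sp³ C, no adjacent C=O → ether).
amine: absent. In H2NCO, the nitrogen is bonded directly to a carbonyl carbon, making it part of an amide, not a free amine.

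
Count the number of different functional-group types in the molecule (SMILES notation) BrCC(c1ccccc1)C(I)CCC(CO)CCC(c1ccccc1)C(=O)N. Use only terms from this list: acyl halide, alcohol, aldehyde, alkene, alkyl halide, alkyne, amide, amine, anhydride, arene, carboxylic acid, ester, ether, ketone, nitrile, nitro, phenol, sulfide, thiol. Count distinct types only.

halogen on an sp³ carbon → alkyl halide.
pendant –C6H5: benzene ring → arene.
halogen on an sp³ carbon → alkyl halide.
pendant –CH2OH on an sp³ backbone C → alcohol.
pendant –C6H5: benzene ring → arene.
–C(=O)NH2: carbonyl C bonded to C and to N → amide (the N is not a separate amine).
Distinct types present: alcohol, alkyl halide, amide, arene.

4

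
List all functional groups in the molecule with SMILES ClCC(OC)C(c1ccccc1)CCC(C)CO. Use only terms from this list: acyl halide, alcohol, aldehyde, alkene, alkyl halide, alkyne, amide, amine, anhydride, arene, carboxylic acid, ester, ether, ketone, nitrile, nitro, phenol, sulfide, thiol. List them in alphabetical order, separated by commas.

alcohol, alkyl halide, arene, ether

Reading the structure from left to right:
  ClCH2: halogen on an sp³ carbon → alkyl halide.
  CH(OCH3): pendant –OCH3: C–O–C with sp³ C, no adjacent C=O → ether.
  CH(C6H5): pendant –C6H5: benzene ring → arene.
  CH2OH: –OH on an sp³ carbon → alcohol.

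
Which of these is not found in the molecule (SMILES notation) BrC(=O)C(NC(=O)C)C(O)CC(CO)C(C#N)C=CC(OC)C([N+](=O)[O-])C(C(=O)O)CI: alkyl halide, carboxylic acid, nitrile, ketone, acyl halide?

nitrile: present (CH(CN) — pendant –C≡N: nitrile).
alkyl halide: present (CH2I — halogen on an sp³ carbon → alkyl halide).
carboxylic acid: present (CH(COOH) — pendant –COOH: carbonyl C bonded to C and –OH → carboxylic acid).
acyl halide: present (BrCO — –C(=O)Br: carbonyl C bonded to C and to a halogen → acyl halide (not alkyl halide)).
ketone: absent. In CH(NHCOCH3), the C=O is bonded to nitrogen, which defines an amide, not a ketone. In CH(COOH), the C=O bears an –OH, making it a carboxylic acid rather than a ketone. In BrCO, the C=O is bonded to a halogen, which defines an acyl halide, not a ketone.

ketone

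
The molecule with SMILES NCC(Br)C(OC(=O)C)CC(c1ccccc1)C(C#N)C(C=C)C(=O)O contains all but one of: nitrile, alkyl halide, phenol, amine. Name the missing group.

phenol

nitrile: present (CH(CN) — pendant –C≡N: nitrile).
amine: present (H2NCH2 — –NH2 on an sp³ carbon with no adjacent C=O → amine).
alkyl halide: present (CH(Br) — halogen on an sp³ carbon → alkyl halide).
phenol: no segment matches this pattern.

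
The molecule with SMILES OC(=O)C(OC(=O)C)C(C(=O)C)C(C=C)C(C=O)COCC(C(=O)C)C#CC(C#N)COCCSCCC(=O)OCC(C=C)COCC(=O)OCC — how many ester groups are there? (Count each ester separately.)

–COOH: carbonyl C bonded to –OH and C → carboxylic acid (the –OH is not a separate alcohol).
pendant –OC(=O)CH3: an acyloxy group → ester.
pendant –COCH3: carbonyl C bonded to two carbons → ketone.
pendant –CH=CH2: C=C double bond → alkene.
pendant –CHO: carbonyl C bonded to C and H → aldehyde.
C–O–C with sp³ carbons on both sides and no adjacent C=O → ether.
pendant –COCH3: carbonyl C bonded to two carbons → ketone.
C≡C triple bond → alkyne.
pendant –C≡N: nitrile.
C–O–C with sp³ carbons on both sides and no adjacent C=O → ether.
C–S–C linkage → sulfide (thioether).
–C(=O)–O–C with C on the carbonyl side → ester.
pendant –CH=CH2: C=C double bond → alkene.
C–O–C with sp³ carbons on both sides and no adjacent C=O → ether.
–C(=O)OCH2CH3: carbonyl C bonded to C and to –OEt → ester.
Ester appears at: CH(OCOCH3), CH2COOCH2, COOCH2CH3 → 3.

3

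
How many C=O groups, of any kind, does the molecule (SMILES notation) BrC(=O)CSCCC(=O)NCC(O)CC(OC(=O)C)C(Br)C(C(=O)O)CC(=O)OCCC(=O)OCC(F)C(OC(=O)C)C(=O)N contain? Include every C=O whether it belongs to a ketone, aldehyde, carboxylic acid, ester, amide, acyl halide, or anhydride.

BrCO: acyl halide, 1 C=O (running total 1).
CH2CONHCH2: amide, 1 C=O (running total 2).
CH(OCOCH3): ester, 1 C=O (running total 3).
CH(COOH): carboxylic acid, 1 C=O (running total 4).
CH2COOCH2: ester, 1 C=O (running total 5).
CH2COOCH2: ester, 1 C=O (running total 6).
CH(OCOCH3): ester, 1 C=O (running total 7).
CONH2: amide, 1 C=O (running total 8).

8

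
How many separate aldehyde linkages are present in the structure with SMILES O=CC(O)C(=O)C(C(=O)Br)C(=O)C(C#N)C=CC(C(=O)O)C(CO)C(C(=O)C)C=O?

Taking each segment in turn:
  OHC: terminal –CHO: carbonyl C bonded to H and C → aldehyde.
  CH(OH): –OH on an sp³ carbon → alcohol (secondary).
  CO: –C(=O)– with carbon on both sides → ketone.
  CH(COBr): pendant –C(=O)X: carbonyl C bonded to C and halogen → acyl halide.
  CO: –C(=O)– with carbon on both sides → ketone.
  CH(CN): pendant –C≡N: nitrile.
  CH=CH: C=C double bond → alkene.
  CH(COOH): pendant –COOH: carbonyl C bonded to C and –OH → carboxylic acid.
  CH(CH2OH): pendant –CH2OH on an sp³ backbone C → alcohol.
  CH(COCH3): pendant –COCH3: carbonyl C bonded to two carbons → ketone.
  CHO: terminal –CHO: carbonyl C bonded to H and C → aldehyde.
Aldehyde appears at: OHC, CHO → 2.

2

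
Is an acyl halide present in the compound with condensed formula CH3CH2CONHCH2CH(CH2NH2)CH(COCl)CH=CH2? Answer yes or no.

yes

–C(=O)–N– linkage → amide (the N is not an amine).
pendant –CH2NH2: N on sp³ C, no adjacent C=O → amine.
pendant –C(=O)X: carbonyl C bonded to C and halogen → acyl halide.
C=C double bond → alkene.
The CH(COCl) segment supplies the acyl halide: pendant –C(=O)X: carbonyl C bonded to C and halogen → acyl halide.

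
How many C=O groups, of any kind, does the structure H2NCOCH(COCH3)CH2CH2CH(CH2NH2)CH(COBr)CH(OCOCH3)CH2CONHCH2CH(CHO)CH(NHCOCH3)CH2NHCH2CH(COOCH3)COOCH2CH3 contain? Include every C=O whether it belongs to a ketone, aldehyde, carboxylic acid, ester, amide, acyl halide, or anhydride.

9

H2NCO: amide, 1 C=O (running total 1).
CH(COCH3): ketone, 1 C=O (running total 2).
CH(COBr): acyl halide, 1 C=O (running total 3).
CH(OCOCH3): ester, 1 C=O (running total 4).
CH2CONHCH2: amide, 1 C=O (running total 5).
CH(CHO): aldehyde, 1 C=O (running total 6).
CH(NHCOCH3): amide, 1 C=O (running total 7).
CH(COOCH3): ester, 1 C=O (running total 8).
COOCH2CH3: ester, 1 C=O (running total 9).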